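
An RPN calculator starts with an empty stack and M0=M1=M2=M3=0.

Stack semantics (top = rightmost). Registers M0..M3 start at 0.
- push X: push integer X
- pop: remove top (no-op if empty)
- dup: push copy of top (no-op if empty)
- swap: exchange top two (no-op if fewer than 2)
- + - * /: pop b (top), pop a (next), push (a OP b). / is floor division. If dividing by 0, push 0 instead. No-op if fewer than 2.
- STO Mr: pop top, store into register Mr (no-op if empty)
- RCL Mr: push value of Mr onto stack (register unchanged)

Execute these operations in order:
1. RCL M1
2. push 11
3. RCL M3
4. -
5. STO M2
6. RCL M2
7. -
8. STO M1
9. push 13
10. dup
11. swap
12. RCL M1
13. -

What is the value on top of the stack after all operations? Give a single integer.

After op 1 (RCL M1): stack=[0] mem=[0,0,0,0]
After op 2 (push 11): stack=[0,11] mem=[0,0,0,0]
After op 3 (RCL M3): stack=[0,11,0] mem=[0,0,0,0]
After op 4 (-): stack=[0,11] mem=[0,0,0,0]
After op 5 (STO M2): stack=[0] mem=[0,0,11,0]
After op 6 (RCL M2): stack=[0,11] mem=[0,0,11,0]
After op 7 (-): stack=[-11] mem=[0,0,11,0]
After op 8 (STO M1): stack=[empty] mem=[0,-11,11,0]
After op 9 (push 13): stack=[13] mem=[0,-11,11,0]
After op 10 (dup): stack=[13,13] mem=[0,-11,11,0]
After op 11 (swap): stack=[13,13] mem=[0,-11,11,0]
After op 12 (RCL M1): stack=[13,13,-11] mem=[0,-11,11,0]
After op 13 (-): stack=[13,24] mem=[0,-11,11,0]

Answer: 24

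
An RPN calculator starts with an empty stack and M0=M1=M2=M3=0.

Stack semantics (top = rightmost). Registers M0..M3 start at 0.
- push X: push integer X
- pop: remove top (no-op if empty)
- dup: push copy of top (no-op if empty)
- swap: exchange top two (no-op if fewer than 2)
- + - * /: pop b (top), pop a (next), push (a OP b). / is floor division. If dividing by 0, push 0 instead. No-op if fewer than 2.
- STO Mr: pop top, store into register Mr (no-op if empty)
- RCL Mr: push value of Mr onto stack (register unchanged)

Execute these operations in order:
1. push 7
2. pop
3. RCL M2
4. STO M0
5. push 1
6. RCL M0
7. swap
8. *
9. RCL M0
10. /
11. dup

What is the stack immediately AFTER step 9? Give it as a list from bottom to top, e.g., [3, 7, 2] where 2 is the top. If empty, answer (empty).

After op 1 (push 7): stack=[7] mem=[0,0,0,0]
After op 2 (pop): stack=[empty] mem=[0,0,0,0]
After op 3 (RCL M2): stack=[0] mem=[0,0,0,0]
After op 4 (STO M0): stack=[empty] mem=[0,0,0,0]
After op 5 (push 1): stack=[1] mem=[0,0,0,0]
After op 6 (RCL M0): stack=[1,0] mem=[0,0,0,0]
After op 7 (swap): stack=[0,1] mem=[0,0,0,0]
After op 8 (*): stack=[0] mem=[0,0,0,0]
After op 9 (RCL M0): stack=[0,0] mem=[0,0,0,0]

[0, 0]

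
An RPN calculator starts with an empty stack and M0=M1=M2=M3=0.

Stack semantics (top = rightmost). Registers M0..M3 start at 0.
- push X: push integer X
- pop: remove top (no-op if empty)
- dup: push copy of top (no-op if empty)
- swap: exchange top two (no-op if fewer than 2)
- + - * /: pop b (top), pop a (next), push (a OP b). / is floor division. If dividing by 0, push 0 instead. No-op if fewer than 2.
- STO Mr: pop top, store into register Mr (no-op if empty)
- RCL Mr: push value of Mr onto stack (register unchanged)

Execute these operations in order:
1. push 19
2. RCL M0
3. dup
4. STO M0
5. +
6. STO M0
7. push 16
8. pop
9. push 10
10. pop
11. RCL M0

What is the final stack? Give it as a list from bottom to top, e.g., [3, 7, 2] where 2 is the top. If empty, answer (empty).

After op 1 (push 19): stack=[19] mem=[0,0,0,0]
After op 2 (RCL M0): stack=[19,0] mem=[0,0,0,0]
After op 3 (dup): stack=[19,0,0] mem=[0,0,0,0]
After op 4 (STO M0): stack=[19,0] mem=[0,0,0,0]
After op 5 (+): stack=[19] mem=[0,0,0,0]
After op 6 (STO M0): stack=[empty] mem=[19,0,0,0]
After op 7 (push 16): stack=[16] mem=[19,0,0,0]
After op 8 (pop): stack=[empty] mem=[19,0,0,0]
After op 9 (push 10): stack=[10] mem=[19,0,0,0]
After op 10 (pop): stack=[empty] mem=[19,0,0,0]
After op 11 (RCL M0): stack=[19] mem=[19,0,0,0]

Answer: [19]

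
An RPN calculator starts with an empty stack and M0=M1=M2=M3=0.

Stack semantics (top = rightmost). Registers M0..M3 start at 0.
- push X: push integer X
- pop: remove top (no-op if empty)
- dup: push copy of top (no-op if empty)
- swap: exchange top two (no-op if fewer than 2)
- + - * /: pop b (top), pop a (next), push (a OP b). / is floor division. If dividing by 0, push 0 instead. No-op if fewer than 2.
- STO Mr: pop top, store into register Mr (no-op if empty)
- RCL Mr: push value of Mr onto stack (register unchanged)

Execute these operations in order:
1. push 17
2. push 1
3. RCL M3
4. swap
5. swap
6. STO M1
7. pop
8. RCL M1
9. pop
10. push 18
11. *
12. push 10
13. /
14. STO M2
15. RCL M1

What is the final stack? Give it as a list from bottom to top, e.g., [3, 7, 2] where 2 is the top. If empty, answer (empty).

Answer: [0]

Derivation:
After op 1 (push 17): stack=[17] mem=[0,0,0,0]
After op 2 (push 1): stack=[17,1] mem=[0,0,0,0]
After op 3 (RCL M3): stack=[17,1,0] mem=[0,0,0,0]
After op 4 (swap): stack=[17,0,1] mem=[0,0,0,0]
After op 5 (swap): stack=[17,1,0] mem=[0,0,0,0]
After op 6 (STO M1): stack=[17,1] mem=[0,0,0,0]
After op 7 (pop): stack=[17] mem=[0,0,0,0]
After op 8 (RCL M1): stack=[17,0] mem=[0,0,0,0]
After op 9 (pop): stack=[17] mem=[0,0,0,0]
After op 10 (push 18): stack=[17,18] mem=[0,0,0,0]
After op 11 (*): stack=[306] mem=[0,0,0,0]
After op 12 (push 10): stack=[306,10] mem=[0,0,0,0]
After op 13 (/): stack=[30] mem=[0,0,0,0]
After op 14 (STO M2): stack=[empty] mem=[0,0,30,0]
After op 15 (RCL M1): stack=[0] mem=[0,0,30,0]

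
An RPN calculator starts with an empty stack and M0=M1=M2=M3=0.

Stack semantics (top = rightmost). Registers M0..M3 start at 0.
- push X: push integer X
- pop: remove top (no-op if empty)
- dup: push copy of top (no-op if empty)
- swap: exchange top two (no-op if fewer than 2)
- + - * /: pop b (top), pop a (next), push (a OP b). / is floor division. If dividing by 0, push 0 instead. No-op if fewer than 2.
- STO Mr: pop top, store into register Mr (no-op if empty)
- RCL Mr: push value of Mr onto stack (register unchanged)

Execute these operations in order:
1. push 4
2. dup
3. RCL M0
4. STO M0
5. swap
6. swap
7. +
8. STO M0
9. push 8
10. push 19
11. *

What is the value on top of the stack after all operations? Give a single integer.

Answer: 152

Derivation:
After op 1 (push 4): stack=[4] mem=[0,0,0,0]
After op 2 (dup): stack=[4,4] mem=[0,0,0,0]
After op 3 (RCL M0): stack=[4,4,0] mem=[0,0,0,0]
After op 4 (STO M0): stack=[4,4] mem=[0,0,0,0]
After op 5 (swap): stack=[4,4] mem=[0,0,0,0]
After op 6 (swap): stack=[4,4] mem=[0,0,0,0]
After op 7 (+): stack=[8] mem=[0,0,0,0]
After op 8 (STO M0): stack=[empty] mem=[8,0,0,0]
After op 9 (push 8): stack=[8] mem=[8,0,0,0]
After op 10 (push 19): stack=[8,19] mem=[8,0,0,0]
After op 11 (*): stack=[152] mem=[8,0,0,0]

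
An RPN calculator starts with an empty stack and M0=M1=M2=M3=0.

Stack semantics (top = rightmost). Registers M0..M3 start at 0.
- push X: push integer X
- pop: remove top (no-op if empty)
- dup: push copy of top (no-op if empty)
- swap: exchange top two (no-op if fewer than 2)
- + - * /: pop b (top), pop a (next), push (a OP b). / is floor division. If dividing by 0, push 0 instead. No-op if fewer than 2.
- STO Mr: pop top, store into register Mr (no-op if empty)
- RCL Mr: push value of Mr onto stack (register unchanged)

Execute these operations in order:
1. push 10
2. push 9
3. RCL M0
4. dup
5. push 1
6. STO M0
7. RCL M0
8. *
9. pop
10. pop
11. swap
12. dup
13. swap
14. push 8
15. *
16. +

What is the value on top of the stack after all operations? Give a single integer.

After op 1 (push 10): stack=[10] mem=[0,0,0,0]
After op 2 (push 9): stack=[10,9] mem=[0,0,0,0]
After op 3 (RCL M0): stack=[10,9,0] mem=[0,0,0,0]
After op 4 (dup): stack=[10,9,0,0] mem=[0,0,0,0]
After op 5 (push 1): stack=[10,9,0,0,1] mem=[0,0,0,0]
After op 6 (STO M0): stack=[10,9,0,0] mem=[1,0,0,0]
After op 7 (RCL M0): stack=[10,9,0,0,1] mem=[1,0,0,0]
After op 8 (*): stack=[10,9,0,0] mem=[1,0,0,0]
After op 9 (pop): stack=[10,9,0] mem=[1,0,0,0]
After op 10 (pop): stack=[10,9] mem=[1,0,0,0]
After op 11 (swap): stack=[9,10] mem=[1,0,0,0]
After op 12 (dup): stack=[9,10,10] mem=[1,0,0,0]
After op 13 (swap): stack=[9,10,10] mem=[1,0,0,0]
After op 14 (push 8): stack=[9,10,10,8] mem=[1,0,0,0]
After op 15 (*): stack=[9,10,80] mem=[1,0,0,0]
After op 16 (+): stack=[9,90] mem=[1,0,0,0]

Answer: 90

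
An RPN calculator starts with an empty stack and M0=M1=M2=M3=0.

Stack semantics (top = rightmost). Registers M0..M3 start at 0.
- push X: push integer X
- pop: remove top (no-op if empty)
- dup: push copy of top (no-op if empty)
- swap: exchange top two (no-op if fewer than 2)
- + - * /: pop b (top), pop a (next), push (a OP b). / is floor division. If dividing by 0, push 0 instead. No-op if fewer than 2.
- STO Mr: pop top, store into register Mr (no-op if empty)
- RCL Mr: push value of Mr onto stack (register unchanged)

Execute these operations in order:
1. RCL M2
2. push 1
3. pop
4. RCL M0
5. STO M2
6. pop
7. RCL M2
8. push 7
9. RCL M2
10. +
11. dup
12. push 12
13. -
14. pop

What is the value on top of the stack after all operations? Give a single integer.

Answer: 7

Derivation:
After op 1 (RCL M2): stack=[0] mem=[0,0,0,0]
After op 2 (push 1): stack=[0,1] mem=[0,0,0,0]
After op 3 (pop): stack=[0] mem=[0,0,0,0]
After op 4 (RCL M0): stack=[0,0] mem=[0,0,0,0]
After op 5 (STO M2): stack=[0] mem=[0,0,0,0]
After op 6 (pop): stack=[empty] mem=[0,0,0,0]
After op 7 (RCL M2): stack=[0] mem=[0,0,0,0]
After op 8 (push 7): stack=[0,7] mem=[0,0,0,0]
After op 9 (RCL M2): stack=[0,7,0] mem=[0,0,0,0]
After op 10 (+): stack=[0,7] mem=[0,0,0,0]
After op 11 (dup): stack=[0,7,7] mem=[0,0,0,0]
After op 12 (push 12): stack=[0,7,7,12] mem=[0,0,0,0]
After op 13 (-): stack=[0,7,-5] mem=[0,0,0,0]
After op 14 (pop): stack=[0,7] mem=[0,0,0,0]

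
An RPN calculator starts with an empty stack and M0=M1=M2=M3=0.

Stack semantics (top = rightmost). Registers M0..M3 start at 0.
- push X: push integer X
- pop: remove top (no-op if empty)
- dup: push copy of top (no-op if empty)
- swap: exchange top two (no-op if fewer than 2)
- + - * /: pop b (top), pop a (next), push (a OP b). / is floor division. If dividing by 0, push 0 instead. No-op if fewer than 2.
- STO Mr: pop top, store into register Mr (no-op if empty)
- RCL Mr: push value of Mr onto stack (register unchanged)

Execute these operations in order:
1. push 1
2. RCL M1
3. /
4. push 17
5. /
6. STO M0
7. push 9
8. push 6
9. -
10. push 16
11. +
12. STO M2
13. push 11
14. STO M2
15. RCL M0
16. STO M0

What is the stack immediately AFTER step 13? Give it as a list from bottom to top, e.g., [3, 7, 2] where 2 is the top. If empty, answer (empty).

After op 1 (push 1): stack=[1] mem=[0,0,0,0]
After op 2 (RCL M1): stack=[1,0] mem=[0,0,0,0]
After op 3 (/): stack=[0] mem=[0,0,0,0]
After op 4 (push 17): stack=[0,17] mem=[0,0,0,0]
After op 5 (/): stack=[0] mem=[0,0,0,0]
After op 6 (STO M0): stack=[empty] mem=[0,0,0,0]
After op 7 (push 9): stack=[9] mem=[0,0,0,0]
After op 8 (push 6): stack=[9,6] mem=[0,0,0,0]
After op 9 (-): stack=[3] mem=[0,0,0,0]
After op 10 (push 16): stack=[3,16] mem=[0,0,0,0]
After op 11 (+): stack=[19] mem=[0,0,0,0]
After op 12 (STO M2): stack=[empty] mem=[0,0,19,0]
After op 13 (push 11): stack=[11] mem=[0,0,19,0]

[11]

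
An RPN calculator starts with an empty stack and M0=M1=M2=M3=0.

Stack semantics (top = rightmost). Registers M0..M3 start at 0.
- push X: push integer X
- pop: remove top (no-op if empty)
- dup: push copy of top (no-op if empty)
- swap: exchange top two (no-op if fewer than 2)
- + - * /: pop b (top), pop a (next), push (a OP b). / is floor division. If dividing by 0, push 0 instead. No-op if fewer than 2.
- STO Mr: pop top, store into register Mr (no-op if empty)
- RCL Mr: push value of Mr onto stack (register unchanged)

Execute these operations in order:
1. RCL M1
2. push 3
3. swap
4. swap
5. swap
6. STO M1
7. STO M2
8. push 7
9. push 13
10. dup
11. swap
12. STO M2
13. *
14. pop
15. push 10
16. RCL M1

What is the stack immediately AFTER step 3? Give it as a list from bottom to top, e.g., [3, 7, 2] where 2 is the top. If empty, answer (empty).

After op 1 (RCL M1): stack=[0] mem=[0,0,0,0]
After op 2 (push 3): stack=[0,3] mem=[0,0,0,0]
After op 3 (swap): stack=[3,0] mem=[0,0,0,0]

[3, 0]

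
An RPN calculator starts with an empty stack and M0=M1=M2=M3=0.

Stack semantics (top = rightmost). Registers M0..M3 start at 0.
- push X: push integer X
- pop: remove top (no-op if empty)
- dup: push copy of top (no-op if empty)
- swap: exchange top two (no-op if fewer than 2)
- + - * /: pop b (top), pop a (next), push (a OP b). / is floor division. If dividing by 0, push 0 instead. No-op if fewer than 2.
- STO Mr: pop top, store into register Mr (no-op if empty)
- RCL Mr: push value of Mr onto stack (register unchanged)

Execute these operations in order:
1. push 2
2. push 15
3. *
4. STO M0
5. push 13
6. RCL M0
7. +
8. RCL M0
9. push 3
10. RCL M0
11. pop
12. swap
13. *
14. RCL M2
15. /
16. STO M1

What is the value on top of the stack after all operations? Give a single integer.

Answer: 43

Derivation:
After op 1 (push 2): stack=[2] mem=[0,0,0,0]
After op 2 (push 15): stack=[2,15] mem=[0,0,0,0]
After op 3 (*): stack=[30] mem=[0,0,0,0]
After op 4 (STO M0): stack=[empty] mem=[30,0,0,0]
After op 5 (push 13): stack=[13] mem=[30,0,0,0]
After op 6 (RCL M0): stack=[13,30] mem=[30,0,0,0]
After op 7 (+): stack=[43] mem=[30,0,0,0]
After op 8 (RCL M0): stack=[43,30] mem=[30,0,0,0]
After op 9 (push 3): stack=[43,30,3] mem=[30,0,0,0]
After op 10 (RCL M0): stack=[43,30,3,30] mem=[30,0,0,0]
After op 11 (pop): stack=[43,30,3] mem=[30,0,0,0]
After op 12 (swap): stack=[43,3,30] mem=[30,0,0,0]
After op 13 (*): stack=[43,90] mem=[30,0,0,0]
After op 14 (RCL M2): stack=[43,90,0] mem=[30,0,0,0]
After op 15 (/): stack=[43,0] mem=[30,0,0,0]
After op 16 (STO M1): stack=[43] mem=[30,0,0,0]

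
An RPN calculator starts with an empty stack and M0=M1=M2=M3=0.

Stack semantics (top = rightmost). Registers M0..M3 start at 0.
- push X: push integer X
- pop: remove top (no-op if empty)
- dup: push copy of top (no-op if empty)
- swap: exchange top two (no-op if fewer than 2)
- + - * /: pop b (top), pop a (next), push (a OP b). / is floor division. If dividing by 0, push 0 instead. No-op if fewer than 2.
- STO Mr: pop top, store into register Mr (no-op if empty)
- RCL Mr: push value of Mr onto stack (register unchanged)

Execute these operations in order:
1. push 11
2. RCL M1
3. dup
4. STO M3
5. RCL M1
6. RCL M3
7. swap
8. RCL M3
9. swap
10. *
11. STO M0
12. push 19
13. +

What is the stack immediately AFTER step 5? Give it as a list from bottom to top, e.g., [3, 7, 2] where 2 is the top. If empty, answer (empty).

After op 1 (push 11): stack=[11] mem=[0,0,0,0]
After op 2 (RCL M1): stack=[11,0] mem=[0,0,0,0]
After op 3 (dup): stack=[11,0,0] mem=[0,0,0,0]
After op 4 (STO M3): stack=[11,0] mem=[0,0,0,0]
After op 5 (RCL M1): stack=[11,0,0] mem=[0,0,0,0]

[11, 0, 0]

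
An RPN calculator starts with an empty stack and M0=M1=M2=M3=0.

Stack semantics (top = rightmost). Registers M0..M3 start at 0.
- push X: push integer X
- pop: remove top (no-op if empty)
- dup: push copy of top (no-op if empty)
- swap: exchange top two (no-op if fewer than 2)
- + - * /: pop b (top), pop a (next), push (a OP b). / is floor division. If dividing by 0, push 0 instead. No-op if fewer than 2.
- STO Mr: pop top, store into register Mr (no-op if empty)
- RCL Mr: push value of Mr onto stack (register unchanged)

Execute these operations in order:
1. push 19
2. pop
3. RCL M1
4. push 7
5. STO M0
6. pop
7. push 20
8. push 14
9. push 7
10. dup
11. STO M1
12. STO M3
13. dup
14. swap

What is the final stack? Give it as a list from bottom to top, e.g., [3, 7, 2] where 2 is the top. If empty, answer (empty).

Answer: [20, 14, 14]

Derivation:
After op 1 (push 19): stack=[19] mem=[0,0,0,0]
After op 2 (pop): stack=[empty] mem=[0,0,0,0]
After op 3 (RCL M1): stack=[0] mem=[0,0,0,0]
After op 4 (push 7): stack=[0,7] mem=[0,0,0,0]
After op 5 (STO M0): stack=[0] mem=[7,0,0,0]
After op 6 (pop): stack=[empty] mem=[7,0,0,0]
After op 7 (push 20): stack=[20] mem=[7,0,0,0]
After op 8 (push 14): stack=[20,14] mem=[7,0,0,0]
After op 9 (push 7): stack=[20,14,7] mem=[7,0,0,0]
After op 10 (dup): stack=[20,14,7,7] mem=[7,0,0,0]
After op 11 (STO M1): stack=[20,14,7] mem=[7,7,0,0]
After op 12 (STO M3): stack=[20,14] mem=[7,7,0,7]
After op 13 (dup): stack=[20,14,14] mem=[7,7,0,7]
After op 14 (swap): stack=[20,14,14] mem=[7,7,0,7]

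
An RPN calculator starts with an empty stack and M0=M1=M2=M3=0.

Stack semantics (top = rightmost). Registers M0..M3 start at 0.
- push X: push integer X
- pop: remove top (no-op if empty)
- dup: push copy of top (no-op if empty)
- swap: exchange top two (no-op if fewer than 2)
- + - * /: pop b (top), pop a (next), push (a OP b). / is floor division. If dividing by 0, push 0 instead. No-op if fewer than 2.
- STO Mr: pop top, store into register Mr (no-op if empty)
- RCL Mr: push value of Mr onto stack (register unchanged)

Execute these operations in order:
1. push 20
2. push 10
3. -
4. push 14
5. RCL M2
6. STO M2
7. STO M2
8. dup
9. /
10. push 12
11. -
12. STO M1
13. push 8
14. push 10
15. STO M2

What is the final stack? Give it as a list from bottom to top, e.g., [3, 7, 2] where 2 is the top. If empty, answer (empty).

Answer: [8]

Derivation:
After op 1 (push 20): stack=[20] mem=[0,0,0,0]
After op 2 (push 10): stack=[20,10] mem=[0,0,0,0]
After op 3 (-): stack=[10] mem=[0,0,0,0]
After op 4 (push 14): stack=[10,14] mem=[0,0,0,0]
After op 5 (RCL M2): stack=[10,14,0] mem=[0,0,0,0]
After op 6 (STO M2): stack=[10,14] mem=[0,0,0,0]
After op 7 (STO M2): stack=[10] mem=[0,0,14,0]
After op 8 (dup): stack=[10,10] mem=[0,0,14,0]
After op 9 (/): stack=[1] mem=[0,0,14,0]
After op 10 (push 12): stack=[1,12] mem=[0,0,14,0]
After op 11 (-): stack=[-11] mem=[0,0,14,0]
After op 12 (STO M1): stack=[empty] mem=[0,-11,14,0]
After op 13 (push 8): stack=[8] mem=[0,-11,14,0]
After op 14 (push 10): stack=[8,10] mem=[0,-11,14,0]
After op 15 (STO M2): stack=[8] mem=[0,-11,10,0]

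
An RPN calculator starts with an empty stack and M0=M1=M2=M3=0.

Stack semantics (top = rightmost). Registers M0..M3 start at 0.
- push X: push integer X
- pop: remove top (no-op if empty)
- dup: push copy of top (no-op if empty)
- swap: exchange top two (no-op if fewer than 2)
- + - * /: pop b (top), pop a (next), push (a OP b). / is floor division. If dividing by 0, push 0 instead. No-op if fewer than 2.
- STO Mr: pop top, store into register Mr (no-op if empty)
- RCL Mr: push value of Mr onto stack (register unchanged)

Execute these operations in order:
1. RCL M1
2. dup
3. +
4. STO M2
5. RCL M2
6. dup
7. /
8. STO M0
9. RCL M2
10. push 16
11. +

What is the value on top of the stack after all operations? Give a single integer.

After op 1 (RCL M1): stack=[0] mem=[0,0,0,0]
After op 2 (dup): stack=[0,0] mem=[0,0,0,0]
After op 3 (+): stack=[0] mem=[0,0,0,0]
After op 4 (STO M2): stack=[empty] mem=[0,0,0,0]
After op 5 (RCL M2): stack=[0] mem=[0,0,0,0]
After op 6 (dup): stack=[0,0] mem=[0,0,0,0]
After op 7 (/): stack=[0] mem=[0,0,0,0]
After op 8 (STO M0): stack=[empty] mem=[0,0,0,0]
After op 9 (RCL M2): stack=[0] mem=[0,0,0,0]
After op 10 (push 16): stack=[0,16] mem=[0,0,0,0]
After op 11 (+): stack=[16] mem=[0,0,0,0]

Answer: 16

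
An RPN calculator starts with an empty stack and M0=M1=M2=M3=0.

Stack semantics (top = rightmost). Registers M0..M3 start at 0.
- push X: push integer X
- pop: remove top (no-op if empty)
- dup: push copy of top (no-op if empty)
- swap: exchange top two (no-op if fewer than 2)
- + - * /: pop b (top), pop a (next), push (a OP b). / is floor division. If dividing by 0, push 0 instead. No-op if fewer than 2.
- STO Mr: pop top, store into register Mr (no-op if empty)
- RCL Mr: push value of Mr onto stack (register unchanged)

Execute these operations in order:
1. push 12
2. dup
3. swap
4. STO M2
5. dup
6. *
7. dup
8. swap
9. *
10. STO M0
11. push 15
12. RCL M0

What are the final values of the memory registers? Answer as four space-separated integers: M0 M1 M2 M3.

Answer: 20736 0 12 0

Derivation:
After op 1 (push 12): stack=[12] mem=[0,0,0,0]
After op 2 (dup): stack=[12,12] mem=[0,0,0,0]
After op 3 (swap): stack=[12,12] mem=[0,0,0,0]
After op 4 (STO M2): stack=[12] mem=[0,0,12,0]
After op 5 (dup): stack=[12,12] mem=[0,0,12,0]
After op 6 (*): stack=[144] mem=[0,0,12,0]
After op 7 (dup): stack=[144,144] mem=[0,0,12,0]
After op 8 (swap): stack=[144,144] mem=[0,0,12,0]
After op 9 (*): stack=[20736] mem=[0,0,12,0]
After op 10 (STO M0): stack=[empty] mem=[20736,0,12,0]
After op 11 (push 15): stack=[15] mem=[20736,0,12,0]
After op 12 (RCL M0): stack=[15,20736] mem=[20736,0,12,0]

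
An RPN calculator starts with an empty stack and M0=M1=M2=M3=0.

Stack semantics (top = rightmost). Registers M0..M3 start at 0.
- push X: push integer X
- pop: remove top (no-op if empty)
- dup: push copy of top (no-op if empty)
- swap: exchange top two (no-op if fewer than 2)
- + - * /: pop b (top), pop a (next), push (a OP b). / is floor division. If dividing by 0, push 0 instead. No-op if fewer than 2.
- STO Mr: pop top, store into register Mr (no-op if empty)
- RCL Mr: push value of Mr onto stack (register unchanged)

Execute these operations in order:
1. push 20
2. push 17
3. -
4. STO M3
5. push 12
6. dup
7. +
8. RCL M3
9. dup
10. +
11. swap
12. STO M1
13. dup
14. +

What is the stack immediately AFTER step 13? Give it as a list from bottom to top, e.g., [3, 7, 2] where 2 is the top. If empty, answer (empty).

After op 1 (push 20): stack=[20] mem=[0,0,0,0]
After op 2 (push 17): stack=[20,17] mem=[0,0,0,0]
After op 3 (-): stack=[3] mem=[0,0,0,0]
After op 4 (STO M3): stack=[empty] mem=[0,0,0,3]
After op 5 (push 12): stack=[12] mem=[0,0,0,3]
After op 6 (dup): stack=[12,12] mem=[0,0,0,3]
After op 7 (+): stack=[24] mem=[0,0,0,3]
After op 8 (RCL M3): stack=[24,3] mem=[0,0,0,3]
After op 9 (dup): stack=[24,3,3] mem=[0,0,0,3]
After op 10 (+): stack=[24,6] mem=[0,0,0,3]
After op 11 (swap): stack=[6,24] mem=[0,0,0,3]
After op 12 (STO M1): stack=[6] mem=[0,24,0,3]
After op 13 (dup): stack=[6,6] mem=[0,24,0,3]

[6, 6]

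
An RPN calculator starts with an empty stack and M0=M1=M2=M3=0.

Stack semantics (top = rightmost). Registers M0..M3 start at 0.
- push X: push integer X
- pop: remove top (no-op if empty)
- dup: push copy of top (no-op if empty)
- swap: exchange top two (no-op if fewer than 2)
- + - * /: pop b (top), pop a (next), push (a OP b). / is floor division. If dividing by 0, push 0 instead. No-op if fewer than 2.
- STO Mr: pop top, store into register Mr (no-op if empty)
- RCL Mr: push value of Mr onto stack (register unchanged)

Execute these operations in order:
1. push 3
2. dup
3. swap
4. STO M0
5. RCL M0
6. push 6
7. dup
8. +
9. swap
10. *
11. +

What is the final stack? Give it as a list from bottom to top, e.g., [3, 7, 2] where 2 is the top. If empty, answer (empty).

Answer: [39]

Derivation:
After op 1 (push 3): stack=[3] mem=[0,0,0,0]
After op 2 (dup): stack=[3,3] mem=[0,0,0,0]
After op 3 (swap): stack=[3,3] mem=[0,0,0,0]
After op 4 (STO M0): stack=[3] mem=[3,0,0,0]
After op 5 (RCL M0): stack=[3,3] mem=[3,0,0,0]
After op 6 (push 6): stack=[3,3,6] mem=[3,0,0,0]
After op 7 (dup): stack=[3,3,6,6] mem=[3,0,0,0]
After op 8 (+): stack=[3,3,12] mem=[3,0,0,0]
After op 9 (swap): stack=[3,12,3] mem=[3,0,0,0]
After op 10 (*): stack=[3,36] mem=[3,0,0,0]
After op 11 (+): stack=[39] mem=[3,0,0,0]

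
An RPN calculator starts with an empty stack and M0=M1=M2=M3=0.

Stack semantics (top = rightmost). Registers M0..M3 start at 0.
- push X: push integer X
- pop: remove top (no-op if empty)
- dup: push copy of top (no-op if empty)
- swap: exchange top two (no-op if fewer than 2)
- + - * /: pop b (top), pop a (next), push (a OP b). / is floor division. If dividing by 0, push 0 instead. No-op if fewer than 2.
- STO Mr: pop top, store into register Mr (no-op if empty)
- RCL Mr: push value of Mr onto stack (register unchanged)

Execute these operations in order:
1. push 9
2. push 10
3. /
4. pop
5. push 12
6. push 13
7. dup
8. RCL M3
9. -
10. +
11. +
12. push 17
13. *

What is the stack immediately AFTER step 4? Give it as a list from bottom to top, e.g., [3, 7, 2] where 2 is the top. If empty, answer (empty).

After op 1 (push 9): stack=[9] mem=[0,0,0,0]
After op 2 (push 10): stack=[9,10] mem=[0,0,0,0]
After op 3 (/): stack=[0] mem=[0,0,0,0]
After op 4 (pop): stack=[empty] mem=[0,0,0,0]

(empty)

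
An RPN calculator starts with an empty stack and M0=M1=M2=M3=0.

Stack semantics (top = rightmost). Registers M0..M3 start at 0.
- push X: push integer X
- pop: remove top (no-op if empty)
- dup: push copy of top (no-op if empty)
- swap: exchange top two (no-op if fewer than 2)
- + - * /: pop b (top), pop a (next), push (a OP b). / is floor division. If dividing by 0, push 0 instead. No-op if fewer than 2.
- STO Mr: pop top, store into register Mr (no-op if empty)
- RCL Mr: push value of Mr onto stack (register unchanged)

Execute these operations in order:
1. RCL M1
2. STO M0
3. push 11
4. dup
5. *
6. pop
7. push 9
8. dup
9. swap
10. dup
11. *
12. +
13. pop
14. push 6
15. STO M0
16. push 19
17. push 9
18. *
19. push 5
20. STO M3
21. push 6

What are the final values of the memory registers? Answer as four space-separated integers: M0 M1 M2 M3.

Answer: 6 0 0 5

Derivation:
After op 1 (RCL M1): stack=[0] mem=[0,0,0,0]
After op 2 (STO M0): stack=[empty] mem=[0,0,0,0]
After op 3 (push 11): stack=[11] mem=[0,0,0,0]
After op 4 (dup): stack=[11,11] mem=[0,0,0,0]
After op 5 (*): stack=[121] mem=[0,0,0,0]
After op 6 (pop): stack=[empty] mem=[0,0,0,0]
After op 7 (push 9): stack=[9] mem=[0,0,0,0]
After op 8 (dup): stack=[9,9] mem=[0,0,0,0]
After op 9 (swap): stack=[9,9] mem=[0,0,0,0]
After op 10 (dup): stack=[9,9,9] mem=[0,0,0,0]
After op 11 (*): stack=[9,81] mem=[0,0,0,0]
After op 12 (+): stack=[90] mem=[0,0,0,0]
After op 13 (pop): stack=[empty] mem=[0,0,0,0]
After op 14 (push 6): stack=[6] mem=[0,0,0,0]
After op 15 (STO M0): stack=[empty] mem=[6,0,0,0]
After op 16 (push 19): stack=[19] mem=[6,0,0,0]
After op 17 (push 9): stack=[19,9] mem=[6,0,0,0]
After op 18 (*): stack=[171] mem=[6,0,0,0]
After op 19 (push 5): stack=[171,5] mem=[6,0,0,0]
After op 20 (STO M3): stack=[171] mem=[6,0,0,5]
After op 21 (push 6): stack=[171,6] mem=[6,0,0,5]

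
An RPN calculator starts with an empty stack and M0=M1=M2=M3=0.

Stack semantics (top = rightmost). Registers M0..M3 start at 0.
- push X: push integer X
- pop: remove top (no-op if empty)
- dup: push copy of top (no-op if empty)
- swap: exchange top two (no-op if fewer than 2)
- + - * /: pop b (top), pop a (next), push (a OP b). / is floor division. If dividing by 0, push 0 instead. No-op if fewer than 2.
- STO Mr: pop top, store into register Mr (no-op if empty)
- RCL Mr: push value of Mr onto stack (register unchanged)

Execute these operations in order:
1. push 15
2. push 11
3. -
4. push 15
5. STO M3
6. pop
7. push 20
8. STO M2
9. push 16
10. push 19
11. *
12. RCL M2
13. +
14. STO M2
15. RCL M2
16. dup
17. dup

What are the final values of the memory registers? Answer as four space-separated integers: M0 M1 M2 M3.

After op 1 (push 15): stack=[15] mem=[0,0,0,0]
After op 2 (push 11): stack=[15,11] mem=[0,0,0,0]
After op 3 (-): stack=[4] mem=[0,0,0,0]
After op 4 (push 15): stack=[4,15] mem=[0,0,0,0]
After op 5 (STO M3): stack=[4] mem=[0,0,0,15]
After op 6 (pop): stack=[empty] mem=[0,0,0,15]
After op 7 (push 20): stack=[20] mem=[0,0,0,15]
After op 8 (STO M2): stack=[empty] mem=[0,0,20,15]
After op 9 (push 16): stack=[16] mem=[0,0,20,15]
After op 10 (push 19): stack=[16,19] mem=[0,0,20,15]
After op 11 (*): stack=[304] mem=[0,0,20,15]
After op 12 (RCL M2): stack=[304,20] mem=[0,0,20,15]
After op 13 (+): stack=[324] mem=[0,0,20,15]
After op 14 (STO M2): stack=[empty] mem=[0,0,324,15]
After op 15 (RCL M2): stack=[324] mem=[0,0,324,15]
After op 16 (dup): stack=[324,324] mem=[0,0,324,15]
After op 17 (dup): stack=[324,324,324] mem=[0,0,324,15]

Answer: 0 0 324 15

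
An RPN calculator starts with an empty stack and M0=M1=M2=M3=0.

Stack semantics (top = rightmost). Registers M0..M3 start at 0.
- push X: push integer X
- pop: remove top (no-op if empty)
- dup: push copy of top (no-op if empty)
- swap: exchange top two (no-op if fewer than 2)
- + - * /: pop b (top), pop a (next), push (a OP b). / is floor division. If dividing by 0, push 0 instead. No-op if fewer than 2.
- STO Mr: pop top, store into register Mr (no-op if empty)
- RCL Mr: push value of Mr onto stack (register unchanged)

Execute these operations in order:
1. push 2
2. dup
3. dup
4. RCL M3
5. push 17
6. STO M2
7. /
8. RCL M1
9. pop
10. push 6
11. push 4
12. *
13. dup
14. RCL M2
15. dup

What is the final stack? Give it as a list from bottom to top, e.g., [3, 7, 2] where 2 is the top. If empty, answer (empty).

Answer: [2, 2, 0, 24, 24, 17, 17]

Derivation:
After op 1 (push 2): stack=[2] mem=[0,0,0,0]
After op 2 (dup): stack=[2,2] mem=[0,0,0,0]
After op 3 (dup): stack=[2,2,2] mem=[0,0,0,0]
After op 4 (RCL M3): stack=[2,2,2,0] mem=[0,0,0,0]
After op 5 (push 17): stack=[2,2,2,0,17] mem=[0,0,0,0]
After op 6 (STO M2): stack=[2,2,2,0] mem=[0,0,17,0]
After op 7 (/): stack=[2,2,0] mem=[0,0,17,0]
After op 8 (RCL M1): stack=[2,2,0,0] mem=[0,0,17,0]
After op 9 (pop): stack=[2,2,0] mem=[0,0,17,0]
After op 10 (push 6): stack=[2,2,0,6] mem=[0,0,17,0]
After op 11 (push 4): stack=[2,2,0,6,4] mem=[0,0,17,0]
After op 12 (*): stack=[2,2,0,24] mem=[0,0,17,0]
After op 13 (dup): stack=[2,2,0,24,24] mem=[0,0,17,0]
After op 14 (RCL M2): stack=[2,2,0,24,24,17] mem=[0,0,17,0]
After op 15 (dup): stack=[2,2,0,24,24,17,17] mem=[0,0,17,0]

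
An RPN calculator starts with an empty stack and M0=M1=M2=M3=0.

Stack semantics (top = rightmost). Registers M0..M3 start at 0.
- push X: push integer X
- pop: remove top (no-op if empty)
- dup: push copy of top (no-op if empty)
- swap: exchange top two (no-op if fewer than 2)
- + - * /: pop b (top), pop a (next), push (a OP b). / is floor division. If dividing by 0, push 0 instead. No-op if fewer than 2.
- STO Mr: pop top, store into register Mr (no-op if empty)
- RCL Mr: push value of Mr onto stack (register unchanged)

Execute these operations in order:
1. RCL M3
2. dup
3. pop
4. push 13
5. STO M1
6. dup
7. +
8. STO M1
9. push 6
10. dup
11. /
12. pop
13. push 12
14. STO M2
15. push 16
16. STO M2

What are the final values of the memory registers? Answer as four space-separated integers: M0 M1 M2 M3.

After op 1 (RCL M3): stack=[0] mem=[0,0,0,0]
After op 2 (dup): stack=[0,0] mem=[0,0,0,0]
After op 3 (pop): stack=[0] mem=[0,0,0,0]
After op 4 (push 13): stack=[0,13] mem=[0,0,0,0]
After op 5 (STO M1): stack=[0] mem=[0,13,0,0]
After op 6 (dup): stack=[0,0] mem=[0,13,0,0]
After op 7 (+): stack=[0] mem=[0,13,0,0]
After op 8 (STO M1): stack=[empty] mem=[0,0,0,0]
After op 9 (push 6): stack=[6] mem=[0,0,0,0]
After op 10 (dup): stack=[6,6] mem=[0,0,0,0]
After op 11 (/): stack=[1] mem=[0,0,0,0]
After op 12 (pop): stack=[empty] mem=[0,0,0,0]
After op 13 (push 12): stack=[12] mem=[0,0,0,0]
After op 14 (STO M2): stack=[empty] mem=[0,0,12,0]
After op 15 (push 16): stack=[16] mem=[0,0,12,0]
After op 16 (STO M2): stack=[empty] mem=[0,0,16,0]

Answer: 0 0 16 0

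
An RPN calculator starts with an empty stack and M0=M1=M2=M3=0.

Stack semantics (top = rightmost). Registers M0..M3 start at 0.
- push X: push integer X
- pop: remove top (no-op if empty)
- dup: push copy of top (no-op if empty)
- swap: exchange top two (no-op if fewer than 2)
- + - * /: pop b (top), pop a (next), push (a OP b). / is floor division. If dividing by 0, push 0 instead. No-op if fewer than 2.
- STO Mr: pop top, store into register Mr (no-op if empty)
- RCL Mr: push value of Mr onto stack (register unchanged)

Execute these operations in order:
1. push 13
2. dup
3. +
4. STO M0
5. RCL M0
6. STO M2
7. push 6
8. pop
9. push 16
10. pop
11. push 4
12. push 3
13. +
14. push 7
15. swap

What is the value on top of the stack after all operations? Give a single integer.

After op 1 (push 13): stack=[13] mem=[0,0,0,0]
After op 2 (dup): stack=[13,13] mem=[0,0,0,0]
After op 3 (+): stack=[26] mem=[0,0,0,0]
After op 4 (STO M0): stack=[empty] mem=[26,0,0,0]
After op 5 (RCL M0): stack=[26] mem=[26,0,0,0]
After op 6 (STO M2): stack=[empty] mem=[26,0,26,0]
After op 7 (push 6): stack=[6] mem=[26,0,26,0]
After op 8 (pop): stack=[empty] mem=[26,0,26,0]
After op 9 (push 16): stack=[16] mem=[26,0,26,0]
After op 10 (pop): stack=[empty] mem=[26,0,26,0]
After op 11 (push 4): stack=[4] mem=[26,0,26,0]
After op 12 (push 3): stack=[4,3] mem=[26,0,26,0]
After op 13 (+): stack=[7] mem=[26,0,26,0]
After op 14 (push 7): stack=[7,7] mem=[26,0,26,0]
After op 15 (swap): stack=[7,7] mem=[26,0,26,0]

Answer: 7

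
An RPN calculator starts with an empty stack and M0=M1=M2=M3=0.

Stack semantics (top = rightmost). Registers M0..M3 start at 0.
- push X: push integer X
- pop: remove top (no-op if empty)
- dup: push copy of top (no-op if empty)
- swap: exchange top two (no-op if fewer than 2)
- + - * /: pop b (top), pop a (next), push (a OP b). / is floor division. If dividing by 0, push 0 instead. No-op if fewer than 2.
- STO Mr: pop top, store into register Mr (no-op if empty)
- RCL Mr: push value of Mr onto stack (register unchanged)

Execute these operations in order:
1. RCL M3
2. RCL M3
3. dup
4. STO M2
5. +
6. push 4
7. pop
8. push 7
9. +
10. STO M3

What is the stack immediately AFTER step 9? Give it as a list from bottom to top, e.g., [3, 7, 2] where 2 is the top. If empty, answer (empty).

After op 1 (RCL M3): stack=[0] mem=[0,0,0,0]
After op 2 (RCL M3): stack=[0,0] mem=[0,0,0,0]
After op 3 (dup): stack=[0,0,0] mem=[0,0,0,0]
After op 4 (STO M2): stack=[0,0] mem=[0,0,0,0]
After op 5 (+): stack=[0] mem=[0,0,0,0]
After op 6 (push 4): stack=[0,4] mem=[0,0,0,0]
After op 7 (pop): stack=[0] mem=[0,0,0,0]
After op 8 (push 7): stack=[0,7] mem=[0,0,0,0]
After op 9 (+): stack=[7] mem=[0,0,0,0]

[7]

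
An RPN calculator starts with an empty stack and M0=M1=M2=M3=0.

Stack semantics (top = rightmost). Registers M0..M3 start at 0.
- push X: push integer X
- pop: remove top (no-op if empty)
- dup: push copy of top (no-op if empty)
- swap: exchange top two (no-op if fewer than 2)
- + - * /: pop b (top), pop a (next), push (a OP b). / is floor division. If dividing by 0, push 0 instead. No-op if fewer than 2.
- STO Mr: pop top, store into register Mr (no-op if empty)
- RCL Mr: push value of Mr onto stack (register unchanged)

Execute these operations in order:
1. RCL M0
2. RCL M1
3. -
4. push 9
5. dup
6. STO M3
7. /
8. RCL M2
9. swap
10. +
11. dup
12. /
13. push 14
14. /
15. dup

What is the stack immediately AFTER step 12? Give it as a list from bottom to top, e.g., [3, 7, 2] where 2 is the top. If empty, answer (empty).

After op 1 (RCL M0): stack=[0] mem=[0,0,0,0]
After op 2 (RCL M1): stack=[0,0] mem=[0,0,0,0]
After op 3 (-): stack=[0] mem=[0,0,0,0]
After op 4 (push 9): stack=[0,9] mem=[0,0,0,0]
After op 5 (dup): stack=[0,9,9] mem=[0,0,0,0]
After op 6 (STO M3): stack=[0,9] mem=[0,0,0,9]
After op 7 (/): stack=[0] mem=[0,0,0,9]
After op 8 (RCL M2): stack=[0,0] mem=[0,0,0,9]
After op 9 (swap): stack=[0,0] mem=[0,0,0,9]
After op 10 (+): stack=[0] mem=[0,0,0,9]
After op 11 (dup): stack=[0,0] mem=[0,0,0,9]
After op 12 (/): stack=[0] mem=[0,0,0,9]

[0]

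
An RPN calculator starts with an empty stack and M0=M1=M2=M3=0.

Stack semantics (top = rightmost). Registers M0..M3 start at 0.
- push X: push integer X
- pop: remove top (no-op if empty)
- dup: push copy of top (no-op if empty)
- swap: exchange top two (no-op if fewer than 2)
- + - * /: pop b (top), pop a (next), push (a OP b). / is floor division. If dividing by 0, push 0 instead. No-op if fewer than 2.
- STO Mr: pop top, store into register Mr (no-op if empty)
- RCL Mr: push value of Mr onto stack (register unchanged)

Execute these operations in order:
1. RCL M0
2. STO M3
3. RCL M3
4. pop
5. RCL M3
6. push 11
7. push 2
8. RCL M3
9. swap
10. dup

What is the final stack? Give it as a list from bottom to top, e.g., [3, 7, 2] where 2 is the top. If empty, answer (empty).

Answer: [0, 11, 0, 2, 2]

Derivation:
After op 1 (RCL M0): stack=[0] mem=[0,0,0,0]
After op 2 (STO M3): stack=[empty] mem=[0,0,0,0]
After op 3 (RCL M3): stack=[0] mem=[0,0,0,0]
After op 4 (pop): stack=[empty] mem=[0,0,0,0]
After op 5 (RCL M3): stack=[0] mem=[0,0,0,0]
After op 6 (push 11): stack=[0,11] mem=[0,0,0,0]
After op 7 (push 2): stack=[0,11,2] mem=[0,0,0,0]
After op 8 (RCL M3): stack=[0,11,2,0] mem=[0,0,0,0]
After op 9 (swap): stack=[0,11,0,2] mem=[0,0,0,0]
After op 10 (dup): stack=[0,11,0,2,2] mem=[0,0,0,0]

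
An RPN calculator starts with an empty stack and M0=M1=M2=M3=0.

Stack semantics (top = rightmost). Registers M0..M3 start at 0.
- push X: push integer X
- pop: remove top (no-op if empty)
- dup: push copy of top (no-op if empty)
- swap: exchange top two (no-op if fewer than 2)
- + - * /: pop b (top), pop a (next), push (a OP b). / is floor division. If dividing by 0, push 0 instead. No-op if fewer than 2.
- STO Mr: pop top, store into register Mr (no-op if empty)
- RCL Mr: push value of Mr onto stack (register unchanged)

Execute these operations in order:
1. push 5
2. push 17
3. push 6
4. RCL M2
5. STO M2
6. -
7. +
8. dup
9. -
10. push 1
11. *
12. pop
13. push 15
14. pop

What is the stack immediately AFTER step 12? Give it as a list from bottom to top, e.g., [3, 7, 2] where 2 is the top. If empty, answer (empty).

After op 1 (push 5): stack=[5] mem=[0,0,0,0]
After op 2 (push 17): stack=[5,17] mem=[0,0,0,0]
After op 3 (push 6): stack=[5,17,6] mem=[0,0,0,0]
After op 4 (RCL M2): stack=[5,17,6,0] mem=[0,0,0,0]
After op 5 (STO M2): stack=[5,17,6] mem=[0,0,0,0]
After op 6 (-): stack=[5,11] mem=[0,0,0,0]
After op 7 (+): stack=[16] mem=[0,0,0,0]
After op 8 (dup): stack=[16,16] mem=[0,0,0,0]
After op 9 (-): stack=[0] mem=[0,0,0,0]
After op 10 (push 1): stack=[0,1] mem=[0,0,0,0]
After op 11 (*): stack=[0] mem=[0,0,0,0]
After op 12 (pop): stack=[empty] mem=[0,0,0,0]

(empty)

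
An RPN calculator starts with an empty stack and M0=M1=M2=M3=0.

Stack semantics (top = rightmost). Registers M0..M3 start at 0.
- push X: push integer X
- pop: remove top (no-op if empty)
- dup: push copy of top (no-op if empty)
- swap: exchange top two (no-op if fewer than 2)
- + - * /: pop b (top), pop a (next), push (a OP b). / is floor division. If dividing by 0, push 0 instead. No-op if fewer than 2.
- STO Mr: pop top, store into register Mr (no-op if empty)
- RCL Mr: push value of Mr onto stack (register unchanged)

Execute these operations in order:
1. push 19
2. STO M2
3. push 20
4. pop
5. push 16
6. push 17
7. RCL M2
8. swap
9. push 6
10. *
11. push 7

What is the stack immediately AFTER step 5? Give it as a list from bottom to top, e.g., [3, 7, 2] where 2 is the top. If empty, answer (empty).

After op 1 (push 19): stack=[19] mem=[0,0,0,0]
After op 2 (STO M2): stack=[empty] mem=[0,0,19,0]
After op 3 (push 20): stack=[20] mem=[0,0,19,0]
After op 4 (pop): stack=[empty] mem=[0,0,19,0]
After op 5 (push 16): stack=[16] mem=[0,0,19,0]

[16]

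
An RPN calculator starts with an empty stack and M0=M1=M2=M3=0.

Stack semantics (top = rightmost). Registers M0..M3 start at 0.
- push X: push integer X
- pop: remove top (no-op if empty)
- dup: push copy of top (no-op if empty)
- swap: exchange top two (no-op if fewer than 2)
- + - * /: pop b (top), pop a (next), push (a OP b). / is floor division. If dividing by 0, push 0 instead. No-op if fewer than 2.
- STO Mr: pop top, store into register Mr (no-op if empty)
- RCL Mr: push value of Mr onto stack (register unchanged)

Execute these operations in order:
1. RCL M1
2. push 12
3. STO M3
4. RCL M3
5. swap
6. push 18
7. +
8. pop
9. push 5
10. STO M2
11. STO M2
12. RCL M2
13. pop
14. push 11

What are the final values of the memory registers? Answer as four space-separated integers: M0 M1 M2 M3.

Answer: 0 0 12 12

Derivation:
After op 1 (RCL M1): stack=[0] mem=[0,0,0,0]
After op 2 (push 12): stack=[0,12] mem=[0,0,0,0]
After op 3 (STO M3): stack=[0] mem=[0,0,0,12]
After op 4 (RCL M3): stack=[0,12] mem=[0,0,0,12]
After op 5 (swap): stack=[12,0] mem=[0,0,0,12]
After op 6 (push 18): stack=[12,0,18] mem=[0,0,0,12]
After op 7 (+): stack=[12,18] mem=[0,0,0,12]
After op 8 (pop): stack=[12] mem=[0,0,0,12]
After op 9 (push 5): stack=[12,5] mem=[0,0,0,12]
After op 10 (STO M2): stack=[12] mem=[0,0,5,12]
After op 11 (STO M2): stack=[empty] mem=[0,0,12,12]
After op 12 (RCL M2): stack=[12] mem=[0,0,12,12]
After op 13 (pop): stack=[empty] mem=[0,0,12,12]
After op 14 (push 11): stack=[11] mem=[0,0,12,12]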